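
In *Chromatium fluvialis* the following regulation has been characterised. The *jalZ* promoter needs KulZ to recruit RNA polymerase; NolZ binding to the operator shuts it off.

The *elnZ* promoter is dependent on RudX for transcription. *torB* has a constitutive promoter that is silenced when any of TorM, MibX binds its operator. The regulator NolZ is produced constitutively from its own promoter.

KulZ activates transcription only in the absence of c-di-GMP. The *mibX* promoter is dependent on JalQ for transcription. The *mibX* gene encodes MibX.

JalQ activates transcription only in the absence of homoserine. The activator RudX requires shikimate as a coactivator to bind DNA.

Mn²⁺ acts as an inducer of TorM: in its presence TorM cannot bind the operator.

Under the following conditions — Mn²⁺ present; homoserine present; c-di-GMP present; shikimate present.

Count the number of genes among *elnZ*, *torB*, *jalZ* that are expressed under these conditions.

Shikimate is present, so RudX is active.
No repressor is bound and RudX is active, so *elnZ* is transcribed.
→ *elnZ* is ON.
Mn²⁺ is present, so TorM is inactive.
Homoserine is present, so JalQ is inactive.
Required activator JalQ is absent, so *mibX* is not transcribed.
So MibX is not produced.
With no repressor bound, *torB* is transcribed.
→ *torB* is ON.
c-di-GMP is present, so KulZ is inactive.
NolZ is produced constitutively and is active.
With repressor NolZ bound, *jalZ* is not transcribed.
→ *jalZ* is OFF.
2 of the 3 genes are transcribed.

2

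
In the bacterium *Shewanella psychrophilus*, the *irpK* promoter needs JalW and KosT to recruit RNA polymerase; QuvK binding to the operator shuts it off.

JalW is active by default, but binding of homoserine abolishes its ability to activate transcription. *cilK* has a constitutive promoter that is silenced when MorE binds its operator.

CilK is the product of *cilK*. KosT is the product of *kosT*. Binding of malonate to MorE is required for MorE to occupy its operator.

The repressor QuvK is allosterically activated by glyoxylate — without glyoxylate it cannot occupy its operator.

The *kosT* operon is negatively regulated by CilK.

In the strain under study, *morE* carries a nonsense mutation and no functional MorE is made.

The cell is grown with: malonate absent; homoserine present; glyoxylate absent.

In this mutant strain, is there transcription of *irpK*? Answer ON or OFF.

Glyoxylate is absent, so QuvK is inactive.
Homoserine is present, so JalW is inactive.
MorE is non-functional in this strain, so it has no effect.
With no repressor bound, *cilK* is transcribed.
So CilK is produced and active.
With repressor CilK bound, *kosT* is not transcribed.
So KosT is not produced.
Required activator JalW is absent, so *irpK* is not transcribed.

OFF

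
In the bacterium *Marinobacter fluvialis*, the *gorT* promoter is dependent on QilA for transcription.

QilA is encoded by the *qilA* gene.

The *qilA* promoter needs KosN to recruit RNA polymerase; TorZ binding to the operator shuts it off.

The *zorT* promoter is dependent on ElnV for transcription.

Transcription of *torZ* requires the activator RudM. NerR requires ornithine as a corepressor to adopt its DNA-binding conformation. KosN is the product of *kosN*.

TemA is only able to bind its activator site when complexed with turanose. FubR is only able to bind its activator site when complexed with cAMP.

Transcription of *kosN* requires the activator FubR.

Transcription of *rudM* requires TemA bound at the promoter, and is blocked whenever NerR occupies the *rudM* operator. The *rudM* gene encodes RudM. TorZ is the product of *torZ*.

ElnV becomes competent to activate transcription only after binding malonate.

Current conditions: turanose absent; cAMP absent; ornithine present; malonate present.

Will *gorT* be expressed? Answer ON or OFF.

Turanose is absent, so TemA is inactive.
Ornithine is present, so NerR is active.
With repressor NerR bound, *rudM* is not transcribed.
So RudM is not produced.
Required activator RudM is absent, so *torZ* is not transcribed.
So TorZ is not produced.
cAMP is absent, so FubR is inactive.
Required activator FubR is absent, so *kosN* is not transcribed.
So KosN is not produced.
Required activator KosN is absent, so *qilA* is not transcribed.
So QilA is not produced.
Required activator QilA is absent, so *gorT* is not transcribed.

OFF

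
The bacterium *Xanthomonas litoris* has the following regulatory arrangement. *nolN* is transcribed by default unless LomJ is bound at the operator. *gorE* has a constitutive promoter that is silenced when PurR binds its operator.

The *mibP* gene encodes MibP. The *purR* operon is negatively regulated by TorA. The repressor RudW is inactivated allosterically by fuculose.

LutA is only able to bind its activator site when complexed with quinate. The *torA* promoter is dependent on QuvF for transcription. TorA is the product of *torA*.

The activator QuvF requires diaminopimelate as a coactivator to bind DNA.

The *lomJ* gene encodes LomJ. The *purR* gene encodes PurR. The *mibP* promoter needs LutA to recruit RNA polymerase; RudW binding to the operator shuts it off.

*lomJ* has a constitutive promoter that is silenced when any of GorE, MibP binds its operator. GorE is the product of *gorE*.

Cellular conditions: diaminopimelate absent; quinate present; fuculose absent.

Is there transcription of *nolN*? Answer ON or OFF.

OFF

Diaminopimelate is absent, so QuvF is inactive.
Required activator QuvF is absent, so *torA* is not transcribed.
So TorA is not produced.
With no repressor bound, *purR* is transcribed.
So PurR is produced and active.
With repressor PurR bound, *gorE* is not transcribed.
So GorE is not produced.
Fuculose is absent, so RudW is active.
Quinate is present, so LutA is active.
With repressor RudW bound, *mibP* is not transcribed.
So MibP is not produced.
With no repressor bound, *lomJ* is transcribed.
So LomJ is produced and active.
With repressor LomJ bound, *nolN* is not transcribed.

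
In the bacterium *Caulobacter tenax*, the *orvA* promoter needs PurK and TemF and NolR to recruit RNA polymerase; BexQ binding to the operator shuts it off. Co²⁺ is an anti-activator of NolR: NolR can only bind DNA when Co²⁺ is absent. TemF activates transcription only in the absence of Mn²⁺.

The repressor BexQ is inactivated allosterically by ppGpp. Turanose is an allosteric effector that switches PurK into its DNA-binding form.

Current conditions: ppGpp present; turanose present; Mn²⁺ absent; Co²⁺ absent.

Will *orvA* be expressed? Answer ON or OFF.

ON

Turanose is present, so PurK is active.
Mn²⁺ is absent, so TemF is active.
Co²⁺ is absent, so NolR is active.
ppGpp is present, so BexQ is inactive.
No repressor is bound and PurK and TemF and NolR are active, so *orvA* is transcribed.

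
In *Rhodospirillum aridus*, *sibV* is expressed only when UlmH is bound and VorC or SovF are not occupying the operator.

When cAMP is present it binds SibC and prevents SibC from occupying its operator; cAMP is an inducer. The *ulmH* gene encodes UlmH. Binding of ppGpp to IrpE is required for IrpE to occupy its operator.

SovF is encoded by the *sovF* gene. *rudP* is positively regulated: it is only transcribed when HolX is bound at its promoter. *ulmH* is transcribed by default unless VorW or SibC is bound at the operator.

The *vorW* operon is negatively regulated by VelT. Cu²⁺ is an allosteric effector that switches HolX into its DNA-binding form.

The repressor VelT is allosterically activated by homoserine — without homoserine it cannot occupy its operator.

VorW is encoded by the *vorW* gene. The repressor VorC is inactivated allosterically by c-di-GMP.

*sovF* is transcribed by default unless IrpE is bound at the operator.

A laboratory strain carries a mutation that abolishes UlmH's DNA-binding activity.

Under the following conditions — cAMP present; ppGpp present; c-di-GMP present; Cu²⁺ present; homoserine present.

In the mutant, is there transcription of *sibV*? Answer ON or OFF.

c-di-GMP is present, so VorC is inactive.
ppGpp is present, so IrpE is active.
With repressor IrpE bound, *sovF* is not transcribed.
So SovF is not produced.
UlmH is non-functional in this strain, so it has no effect.
Required activator UlmH is absent, so *sibV* is not transcribed.

OFF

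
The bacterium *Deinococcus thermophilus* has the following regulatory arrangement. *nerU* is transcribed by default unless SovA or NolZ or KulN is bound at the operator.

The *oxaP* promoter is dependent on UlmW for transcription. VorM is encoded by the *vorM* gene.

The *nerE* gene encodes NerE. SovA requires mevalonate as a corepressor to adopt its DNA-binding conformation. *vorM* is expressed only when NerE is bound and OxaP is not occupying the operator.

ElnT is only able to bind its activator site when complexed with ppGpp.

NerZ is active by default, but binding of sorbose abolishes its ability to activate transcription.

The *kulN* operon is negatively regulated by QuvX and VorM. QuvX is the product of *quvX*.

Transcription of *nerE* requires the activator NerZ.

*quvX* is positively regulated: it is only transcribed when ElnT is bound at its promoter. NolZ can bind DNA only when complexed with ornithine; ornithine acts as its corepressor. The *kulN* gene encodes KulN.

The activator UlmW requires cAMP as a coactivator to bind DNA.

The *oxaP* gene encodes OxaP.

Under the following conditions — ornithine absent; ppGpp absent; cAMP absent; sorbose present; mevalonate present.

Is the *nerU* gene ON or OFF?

OFF

Mevalonate is present, so SovA is active.
Ornithine is absent, so NolZ is inactive.
ppGpp is absent, so ElnT is inactive.
Required activator ElnT is absent, so *quvX* is not transcribed.
So QuvX is not produced.
cAMP is absent, so UlmW is inactive.
Required activator UlmW is absent, so *oxaP* is not transcribed.
So OxaP is not produced.
Sorbose is present, so NerZ is inactive.
Required activator NerZ is absent, so *nerE* is not transcribed.
So NerE is not produced.
Required activator NerE is absent, so *vorM* is not transcribed.
So VorM is not produced.
With no repressor bound, *kulN* is transcribed.
So KulN is produced and active.
With repressor SovA bound, *nerU* is not transcribed.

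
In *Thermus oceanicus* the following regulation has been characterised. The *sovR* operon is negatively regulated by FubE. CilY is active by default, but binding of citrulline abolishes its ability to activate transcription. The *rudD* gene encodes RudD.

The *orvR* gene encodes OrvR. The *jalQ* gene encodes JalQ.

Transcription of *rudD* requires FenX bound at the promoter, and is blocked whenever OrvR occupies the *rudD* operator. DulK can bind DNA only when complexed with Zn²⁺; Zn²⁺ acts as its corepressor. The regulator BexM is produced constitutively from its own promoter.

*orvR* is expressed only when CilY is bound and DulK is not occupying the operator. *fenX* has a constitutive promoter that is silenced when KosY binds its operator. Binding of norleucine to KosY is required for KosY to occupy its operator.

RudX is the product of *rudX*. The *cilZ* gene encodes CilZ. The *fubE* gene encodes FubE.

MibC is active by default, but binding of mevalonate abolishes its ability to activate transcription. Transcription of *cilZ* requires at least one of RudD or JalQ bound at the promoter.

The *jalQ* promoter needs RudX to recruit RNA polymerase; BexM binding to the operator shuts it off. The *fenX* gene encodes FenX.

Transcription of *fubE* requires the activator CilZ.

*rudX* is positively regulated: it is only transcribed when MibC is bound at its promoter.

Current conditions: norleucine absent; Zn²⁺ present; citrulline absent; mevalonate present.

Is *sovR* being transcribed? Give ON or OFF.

Zn²⁺ is present, so DulK is active.
Citrulline is absent, so CilY is active.
With repressor DulK bound, *orvR* is not transcribed.
So OrvR is not produced.
Norleucine is absent, so KosY is inactive.
With no repressor bound, *fenX* is transcribed.
So FenX is produced and active.
No repressor is bound and FenX is active, so *rudD* is transcribed.
So RudD is produced and active.
BexM is produced constitutively and is active.
Mevalonate is present, so MibC is inactive.
Required activator MibC is absent, so *rudX* is not transcribed.
So RudX is not produced.
With repressor BexM bound, *jalQ* is not transcribed.
So JalQ is not produced.
Activator RudD is present, so *cilZ* is transcribed.
So CilZ is produced and active.
No repressor is bound and CilZ is active, so *fubE* is transcribed.
So FubE is produced and active.
With repressor FubE bound, *sovR* is not transcribed.

OFF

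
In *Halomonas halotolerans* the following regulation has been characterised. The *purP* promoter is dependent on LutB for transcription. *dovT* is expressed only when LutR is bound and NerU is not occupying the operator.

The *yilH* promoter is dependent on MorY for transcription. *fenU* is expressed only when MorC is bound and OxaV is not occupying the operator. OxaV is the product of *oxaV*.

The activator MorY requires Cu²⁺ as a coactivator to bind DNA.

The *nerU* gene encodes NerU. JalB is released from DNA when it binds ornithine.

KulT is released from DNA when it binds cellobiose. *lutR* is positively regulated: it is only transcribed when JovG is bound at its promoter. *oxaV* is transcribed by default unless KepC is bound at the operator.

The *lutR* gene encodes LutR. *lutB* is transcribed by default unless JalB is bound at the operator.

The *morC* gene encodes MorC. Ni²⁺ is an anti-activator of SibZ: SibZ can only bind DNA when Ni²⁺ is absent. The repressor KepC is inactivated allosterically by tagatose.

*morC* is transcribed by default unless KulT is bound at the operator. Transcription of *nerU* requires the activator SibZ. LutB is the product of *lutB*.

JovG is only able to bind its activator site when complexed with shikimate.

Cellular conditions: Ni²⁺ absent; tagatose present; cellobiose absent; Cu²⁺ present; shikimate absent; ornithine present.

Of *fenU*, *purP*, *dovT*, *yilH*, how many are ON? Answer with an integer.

Cellobiose is absent, so KulT is active.
With repressor KulT bound, *morC* is not transcribed.
So MorC is not produced.
Tagatose is present, so KepC is inactive.
With no repressor bound, *oxaV* is transcribed.
So OxaV is produced and active.
With repressor OxaV bound, *fenU* is not transcribed.
→ *fenU* is OFF.
Ornithine is present, so JalB is inactive.
With no repressor bound, *lutB* is transcribed.
So LutB is produced and active.
No repressor is bound and LutB is active, so *purP* is transcribed.
→ *purP* is ON.
Ni²⁺ is absent, so SibZ is active.
No repressor is bound and SibZ is active, so *nerU* is transcribed.
So NerU is produced and active.
Shikimate is absent, so JovG is inactive.
Required activator JovG is absent, so *lutR* is not transcribed.
So LutR is not produced.
With repressor NerU bound, *dovT* is not transcribed.
→ *dovT* is OFF.
Cu²⁺ is present, so MorY is active.
No repressor is bound and MorY is active, so *yilH* is transcribed.
→ *yilH* is ON.
2 of the 4 genes are transcribed.

2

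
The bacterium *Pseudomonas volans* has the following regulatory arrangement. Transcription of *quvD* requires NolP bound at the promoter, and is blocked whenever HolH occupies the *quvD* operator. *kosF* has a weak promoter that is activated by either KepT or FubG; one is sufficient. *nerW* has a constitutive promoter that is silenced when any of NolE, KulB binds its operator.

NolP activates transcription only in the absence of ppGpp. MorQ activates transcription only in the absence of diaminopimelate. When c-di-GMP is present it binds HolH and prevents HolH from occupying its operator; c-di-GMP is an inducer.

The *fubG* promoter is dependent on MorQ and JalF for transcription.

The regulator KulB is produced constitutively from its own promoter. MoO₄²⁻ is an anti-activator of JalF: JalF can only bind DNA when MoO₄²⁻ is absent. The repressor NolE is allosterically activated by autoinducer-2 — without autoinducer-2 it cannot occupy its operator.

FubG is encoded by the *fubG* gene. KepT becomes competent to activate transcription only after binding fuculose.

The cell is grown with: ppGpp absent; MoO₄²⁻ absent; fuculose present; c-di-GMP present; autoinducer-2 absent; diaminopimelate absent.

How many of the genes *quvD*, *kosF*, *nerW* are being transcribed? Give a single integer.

2

ppGpp is absent, so NolP is active.
c-di-GMP is present, so HolH is inactive.
No repressor is bound and NolP is active, so *quvD* is transcribed.
→ *quvD* is ON.
Fuculose is present, so KepT is active.
Diaminopimelate is absent, so MorQ is active.
MoO₄²⁻ is absent, so JalF is active.
No repressor is bound and MorQ and JalF are active, so *fubG* is transcribed.
So FubG is produced and active.
Activator KepT is present, so *kosF* is transcribed.
→ *kosF* is ON.
Autoinducer-2 is absent, so NolE is inactive.
KulB is produced constitutively and is active.
With repressor KulB bound, *nerW* is not transcribed.
→ *nerW* is OFF.
2 of the 3 genes are transcribed.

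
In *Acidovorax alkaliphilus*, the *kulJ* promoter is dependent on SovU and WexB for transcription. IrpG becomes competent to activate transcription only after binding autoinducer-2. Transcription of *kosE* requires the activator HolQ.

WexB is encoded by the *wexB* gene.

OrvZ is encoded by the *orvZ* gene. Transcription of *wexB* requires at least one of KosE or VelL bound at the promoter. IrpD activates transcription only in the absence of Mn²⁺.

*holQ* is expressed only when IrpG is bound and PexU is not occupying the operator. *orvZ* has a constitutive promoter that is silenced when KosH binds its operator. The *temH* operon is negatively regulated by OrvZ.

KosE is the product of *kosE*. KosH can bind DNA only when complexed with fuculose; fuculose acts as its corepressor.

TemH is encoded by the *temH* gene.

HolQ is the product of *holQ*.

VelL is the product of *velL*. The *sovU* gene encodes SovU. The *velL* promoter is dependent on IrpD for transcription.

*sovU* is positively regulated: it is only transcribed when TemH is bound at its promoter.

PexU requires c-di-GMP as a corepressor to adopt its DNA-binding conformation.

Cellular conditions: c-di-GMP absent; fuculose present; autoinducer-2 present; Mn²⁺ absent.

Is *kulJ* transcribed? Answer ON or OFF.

Fuculose is present, so KosH is active.
With repressor KosH bound, *orvZ* is not transcribed.
So OrvZ is not produced.
With no repressor bound, *temH* is transcribed.
So TemH is produced and active.
No repressor is bound and TemH is active, so *sovU* is transcribed.
So SovU is produced and active.
c-di-GMP is absent, so PexU is inactive.
Autoinducer-2 is present, so IrpG is active.
No repressor is bound and IrpG is active, so *holQ* is transcribed.
So HolQ is produced and active.
No repressor is bound and HolQ is active, so *kosE* is transcribed.
So KosE is produced and active.
Mn²⁺ is absent, so IrpD is active.
No repressor is bound and IrpD is active, so *velL* is transcribed.
So VelL is produced and active.
Activator KosE is present, so *wexB* is transcribed.
So WexB is produced and active.
No repressor is bound and SovU and WexB are active, so *kulJ* is transcribed.

ON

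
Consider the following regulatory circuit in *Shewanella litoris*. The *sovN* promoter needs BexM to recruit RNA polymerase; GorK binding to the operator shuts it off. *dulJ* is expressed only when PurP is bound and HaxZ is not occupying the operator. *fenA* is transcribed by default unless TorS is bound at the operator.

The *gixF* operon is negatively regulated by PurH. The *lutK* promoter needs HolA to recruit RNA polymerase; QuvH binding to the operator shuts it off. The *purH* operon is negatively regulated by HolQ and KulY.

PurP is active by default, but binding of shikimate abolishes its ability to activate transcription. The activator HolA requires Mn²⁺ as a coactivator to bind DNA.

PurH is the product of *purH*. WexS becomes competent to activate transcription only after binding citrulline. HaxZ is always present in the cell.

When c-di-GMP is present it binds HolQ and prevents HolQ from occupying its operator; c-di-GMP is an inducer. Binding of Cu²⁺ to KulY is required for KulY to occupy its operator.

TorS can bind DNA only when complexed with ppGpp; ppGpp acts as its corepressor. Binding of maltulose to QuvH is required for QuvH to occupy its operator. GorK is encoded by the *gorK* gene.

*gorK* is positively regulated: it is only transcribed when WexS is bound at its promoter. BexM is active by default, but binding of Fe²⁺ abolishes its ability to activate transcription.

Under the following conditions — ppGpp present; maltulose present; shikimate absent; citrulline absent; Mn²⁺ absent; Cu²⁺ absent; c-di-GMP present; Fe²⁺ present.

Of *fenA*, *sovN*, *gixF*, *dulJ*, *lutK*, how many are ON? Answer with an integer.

ppGpp is present, so TorS is active.
With repressor TorS bound, *fenA* is not transcribed.
→ *fenA* is OFF.
Fe²⁺ is present, so BexM is inactive.
Citrulline is absent, so WexS is inactive.
Required activator WexS is absent, so *gorK* is not transcribed.
So GorK is not produced.
Required activator BexM is absent, so *sovN* is not transcribed.
→ *sovN* is OFF.
c-di-GMP is present, so HolQ is inactive.
Cu²⁺ is absent, so KulY is inactive.
With no repressor bound, *purH* is transcribed.
So PurH is produced and active.
With repressor PurH bound, *gixF* is not transcribed.
→ *gixF* is OFF.
Shikimate is absent, so PurP is active.
HaxZ is produced constitutively and is active.
With repressor HaxZ bound, *dulJ* is not transcribed.
→ *dulJ* is OFF.
Mn²⁺ is absent, so HolA is inactive.
Maltulose is present, so QuvH is active.
With repressor QuvH bound, *lutK* is not transcribed.
→ *lutK* is OFF.
0 of the 5 genes are transcribed.

0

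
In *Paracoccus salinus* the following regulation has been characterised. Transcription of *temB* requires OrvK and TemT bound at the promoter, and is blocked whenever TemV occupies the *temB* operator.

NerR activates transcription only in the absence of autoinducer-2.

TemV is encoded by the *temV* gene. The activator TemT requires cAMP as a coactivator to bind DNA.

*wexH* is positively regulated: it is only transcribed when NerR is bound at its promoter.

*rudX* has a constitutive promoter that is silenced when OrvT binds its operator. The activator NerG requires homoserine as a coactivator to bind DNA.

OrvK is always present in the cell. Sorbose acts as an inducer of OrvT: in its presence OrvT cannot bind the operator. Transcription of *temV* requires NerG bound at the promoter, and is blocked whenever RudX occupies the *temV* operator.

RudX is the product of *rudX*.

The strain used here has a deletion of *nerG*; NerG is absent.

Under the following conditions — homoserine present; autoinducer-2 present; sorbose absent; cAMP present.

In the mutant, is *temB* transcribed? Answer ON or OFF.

OrvK is produced constitutively and is active.
NerG is non-functional in this strain, so it has no effect.
Sorbose is absent, so OrvT is active.
With repressor OrvT bound, *rudX* is not transcribed.
So RudX is not produced.
Required activator NerG is absent, so *temV* is not transcribed.
So TemV is not produced.
cAMP is present, so TemT is active.
No repressor is bound and OrvK and TemT are active, so *temB* is transcribed.

ON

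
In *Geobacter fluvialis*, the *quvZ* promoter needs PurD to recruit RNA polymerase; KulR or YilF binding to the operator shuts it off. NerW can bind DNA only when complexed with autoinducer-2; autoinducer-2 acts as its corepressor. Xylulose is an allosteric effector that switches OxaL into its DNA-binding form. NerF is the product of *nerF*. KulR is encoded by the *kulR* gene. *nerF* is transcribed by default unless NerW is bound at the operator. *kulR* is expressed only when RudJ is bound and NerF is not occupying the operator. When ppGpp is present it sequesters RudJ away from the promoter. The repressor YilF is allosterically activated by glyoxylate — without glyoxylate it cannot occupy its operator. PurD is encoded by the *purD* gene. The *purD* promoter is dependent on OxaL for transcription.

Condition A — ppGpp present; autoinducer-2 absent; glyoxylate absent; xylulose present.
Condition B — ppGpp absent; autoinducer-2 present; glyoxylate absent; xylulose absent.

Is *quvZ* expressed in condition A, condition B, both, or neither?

A only

Condition A:
ppGpp is present, so RudJ is inactive.
Autoinducer-2 is absent, so NerW is inactive.
With no repressor bound, *nerF* is transcribed.
So NerF is produced and active.
With repressor NerF bound, *kulR* is not transcribed.
So KulR is not produced.
Glyoxylate is absent, so YilF is inactive.
Xylulose is present, so OxaL is active.
No repressor is bound and OxaL is active, so *purD* is transcribed.
So PurD is produced and active.
No repressor is bound and PurD is active, so *quvZ* is transcribed.
→ *quvZ* is ON in A.
Condition B:
ppGpp is absent, so RudJ is active.
Autoinducer-2 is present, so NerW is active.
With repressor NerW bound, *nerF* is not transcribed.
So NerF is not produced.
No repressor is bound and RudJ is active, so *kulR* is transcribed.
So KulR is produced and active.
Glyoxylate is absent, so YilF is inactive.
Xylulose is absent, so OxaL is inactive.
Required activator OxaL is absent, so *purD* is not transcribed.
So PurD is not produced.
With repressor KulR bound, *quvZ* is not transcribed.
→ *quvZ* is OFF in B.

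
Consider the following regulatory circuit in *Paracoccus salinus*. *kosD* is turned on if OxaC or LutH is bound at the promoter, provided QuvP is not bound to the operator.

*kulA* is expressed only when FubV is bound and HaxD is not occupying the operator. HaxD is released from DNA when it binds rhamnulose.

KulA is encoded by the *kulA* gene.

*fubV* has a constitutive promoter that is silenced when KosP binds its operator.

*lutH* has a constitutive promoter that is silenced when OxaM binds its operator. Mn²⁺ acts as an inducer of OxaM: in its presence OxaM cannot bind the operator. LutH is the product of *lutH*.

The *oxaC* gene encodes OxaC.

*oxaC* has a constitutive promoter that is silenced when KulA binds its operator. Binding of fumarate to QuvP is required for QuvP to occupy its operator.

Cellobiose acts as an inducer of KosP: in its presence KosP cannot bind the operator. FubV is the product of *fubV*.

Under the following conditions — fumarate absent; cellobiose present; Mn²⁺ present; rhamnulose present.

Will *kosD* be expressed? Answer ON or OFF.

ON

Fumarate is absent, so QuvP is inactive.
Cellobiose is present, so KosP is inactive.
With no repressor bound, *fubV* is transcribed.
So FubV is produced and active.
Rhamnulose is present, so HaxD is inactive.
No repressor is bound and FubV is active, so *kulA* is transcribed.
So KulA is produced and active.
With repressor KulA bound, *oxaC* is not transcribed.
So OxaC is not produced.
Mn²⁺ is present, so OxaM is inactive.
With no repressor bound, *lutH* is transcribed.
So LutH is produced and active.
Activator LutH is present, so *kosD* is transcribed.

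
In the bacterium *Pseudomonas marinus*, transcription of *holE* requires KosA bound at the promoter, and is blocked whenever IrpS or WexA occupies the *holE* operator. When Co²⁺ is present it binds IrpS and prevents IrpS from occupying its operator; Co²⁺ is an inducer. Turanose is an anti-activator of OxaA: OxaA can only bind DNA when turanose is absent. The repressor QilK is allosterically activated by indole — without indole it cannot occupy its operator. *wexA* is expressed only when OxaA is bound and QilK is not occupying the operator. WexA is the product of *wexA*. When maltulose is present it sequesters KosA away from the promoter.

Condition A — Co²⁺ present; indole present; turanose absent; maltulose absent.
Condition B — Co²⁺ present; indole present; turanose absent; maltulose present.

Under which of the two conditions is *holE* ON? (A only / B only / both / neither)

A only

Condition A:
Co²⁺ is present, so IrpS is inactive.
Indole is present, so QilK is active.
Turanose is absent, so OxaA is active.
With repressor QilK bound, *wexA* is not transcribed.
So WexA is not produced.
Maltulose is absent, so KosA is active.
No repressor is bound and KosA is active, so *holE* is transcribed.
→ *holE* is ON in A.
Condition B:
Co²⁺ is present, so IrpS is inactive.
Indole is present, so QilK is active.
Turanose is absent, so OxaA is active.
With repressor QilK bound, *wexA* is not transcribed.
So WexA is not produced.
Maltulose is present, so KosA is inactive.
Required activator KosA is absent, so *holE* is not transcribed.
→ *holE* is OFF in B.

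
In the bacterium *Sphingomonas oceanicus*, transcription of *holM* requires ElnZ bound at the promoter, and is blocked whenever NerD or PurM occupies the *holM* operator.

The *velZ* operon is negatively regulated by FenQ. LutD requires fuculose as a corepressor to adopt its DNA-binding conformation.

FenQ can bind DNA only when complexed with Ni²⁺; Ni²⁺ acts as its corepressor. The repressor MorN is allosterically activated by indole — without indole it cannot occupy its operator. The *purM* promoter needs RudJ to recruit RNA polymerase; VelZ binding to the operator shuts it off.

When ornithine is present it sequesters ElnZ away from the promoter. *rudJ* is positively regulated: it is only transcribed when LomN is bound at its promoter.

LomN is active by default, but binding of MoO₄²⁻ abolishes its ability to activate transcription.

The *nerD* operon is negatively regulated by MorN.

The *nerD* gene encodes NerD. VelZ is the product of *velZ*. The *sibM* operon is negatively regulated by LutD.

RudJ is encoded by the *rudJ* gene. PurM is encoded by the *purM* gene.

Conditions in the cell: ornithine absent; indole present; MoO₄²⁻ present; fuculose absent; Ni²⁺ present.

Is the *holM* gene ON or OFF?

Ornithine is absent, so ElnZ is active.
Indole is present, so MorN is active.
With repressor MorN bound, *nerD* is not transcribed.
So NerD is not produced.
MoO₄²⁻ is present, so LomN is inactive.
Required activator LomN is absent, so *rudJ* is not transcribed.
So RudJ is not produced.
Ni²⁺ is present, so FenQ is active.
With repressor FenQ bound, *velZ* is not transcribed.
So VelZ is not produced.
Required activator RudJ is absent, so *purM* is not transcribed.
So PurM is not produced.
No repressor is bound and ElnZ is active, so *holM* is transcribed.

ON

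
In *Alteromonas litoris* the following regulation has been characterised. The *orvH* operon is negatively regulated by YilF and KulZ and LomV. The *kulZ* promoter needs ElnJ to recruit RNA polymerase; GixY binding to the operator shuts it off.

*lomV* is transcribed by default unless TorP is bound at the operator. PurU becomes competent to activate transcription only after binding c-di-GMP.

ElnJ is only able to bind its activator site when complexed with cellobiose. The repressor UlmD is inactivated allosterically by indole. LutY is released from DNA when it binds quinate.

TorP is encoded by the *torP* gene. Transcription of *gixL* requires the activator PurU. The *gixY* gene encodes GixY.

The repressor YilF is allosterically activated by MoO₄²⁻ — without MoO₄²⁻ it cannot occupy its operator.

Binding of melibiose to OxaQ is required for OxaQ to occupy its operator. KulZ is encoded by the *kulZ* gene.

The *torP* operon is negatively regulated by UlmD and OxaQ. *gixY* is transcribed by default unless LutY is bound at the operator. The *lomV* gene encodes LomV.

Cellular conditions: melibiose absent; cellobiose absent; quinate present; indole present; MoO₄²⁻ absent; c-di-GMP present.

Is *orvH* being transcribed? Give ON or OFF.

MoO₄²⁻ is absent, so YilF is inactive.
Cellobiose is absent, so ElnJ is inactive.
Quinate is present, so LutY is inactive.
With no repressor bound, *gixY* is transcribed.
So GixY is produced and active.
With repressor GixY bound, *kulZ* is not transcribed.
So KulZ is not produced.
Indole is present, so UlmD is inactive.
Melibiose is absent, so OxaQ is inactive.
With no repressor bound, *torP* is transcribed.
So TorP is produced and active.
With repressor TorP bound, *lomV* is not transcribed.
So LomV is not produced.
With no repressor bound, *orvH* is transcribed.

ON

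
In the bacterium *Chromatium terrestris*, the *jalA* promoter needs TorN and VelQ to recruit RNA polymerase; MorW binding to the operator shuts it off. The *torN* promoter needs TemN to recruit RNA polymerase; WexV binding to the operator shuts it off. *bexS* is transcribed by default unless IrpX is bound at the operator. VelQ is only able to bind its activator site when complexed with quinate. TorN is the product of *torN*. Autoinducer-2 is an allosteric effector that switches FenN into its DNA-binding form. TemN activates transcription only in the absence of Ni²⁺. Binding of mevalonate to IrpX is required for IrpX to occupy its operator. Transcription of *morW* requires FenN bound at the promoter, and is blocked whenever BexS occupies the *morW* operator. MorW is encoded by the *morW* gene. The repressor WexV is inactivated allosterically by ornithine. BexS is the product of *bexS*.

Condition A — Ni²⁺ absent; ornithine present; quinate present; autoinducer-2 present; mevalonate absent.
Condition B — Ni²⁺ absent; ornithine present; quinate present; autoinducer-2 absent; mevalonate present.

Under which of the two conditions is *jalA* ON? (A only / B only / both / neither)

Condition A:
Ni²⁺ is absent, so TemN is active.
Ornithine is present, so WexV is inactive.
No repressor is bound and TemN is active, so *torN* is transcribed.
So TorN is produced and active.
Quinate is present, so VelQ is active.
Autoinducer-2 is present, so FenN is active.
Mevalonate is absent, so IrpX is inactive.
With no repressor bound, *bexS* is transcribed.
So BexS is produced and active.
With repressor BexS bound, *morW* is not transcribed.
So MorW is not produced.
No repressor is bound and TorN and VelQ are active, so *jalA* is transcribed.
→ *jalA* is ON in A.
Condition B:
Ni²⁺ is absent, so TemN is active.
Ornithine is present, so WexV is inactive.
No repressor is bound and TemN is active, so *torN* is transcribed.
So TorN is produced and active.
Quinate is present, so VelQ is active.
Autoinducer-2 is absent, so FenN is inactive.
Mevalonate is present, so IrpX is active.
With repressor IrpX bound, *bexS* is not transcribed.
So BexS is not produced.
Required activator FenN is absent, so *morW* is not transcribed.
So MorW is not produced.
No repressor is bound and TorN and VelQ are active, so *jalA* is transcribed.
→ *jalA* is ON in B.

both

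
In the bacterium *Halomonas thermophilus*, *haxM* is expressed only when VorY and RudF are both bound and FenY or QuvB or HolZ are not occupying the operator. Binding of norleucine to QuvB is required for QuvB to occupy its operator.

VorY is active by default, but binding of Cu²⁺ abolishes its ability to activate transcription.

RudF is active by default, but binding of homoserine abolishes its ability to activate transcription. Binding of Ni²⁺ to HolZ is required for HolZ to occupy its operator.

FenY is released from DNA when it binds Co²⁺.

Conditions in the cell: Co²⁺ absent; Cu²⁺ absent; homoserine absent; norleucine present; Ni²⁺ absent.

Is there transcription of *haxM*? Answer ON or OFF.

OFF

Co²⁺ is absent, so FenY is active.
Norleucine is present, so QuvB is active.
Cu²⁺ is absent, so VorY is active.
Homoserine is absent, so RudF is active.
Ni²⁺ is absent, so HolZ is inactive.
With repressor FenY bound, *haxM* is not transcribed.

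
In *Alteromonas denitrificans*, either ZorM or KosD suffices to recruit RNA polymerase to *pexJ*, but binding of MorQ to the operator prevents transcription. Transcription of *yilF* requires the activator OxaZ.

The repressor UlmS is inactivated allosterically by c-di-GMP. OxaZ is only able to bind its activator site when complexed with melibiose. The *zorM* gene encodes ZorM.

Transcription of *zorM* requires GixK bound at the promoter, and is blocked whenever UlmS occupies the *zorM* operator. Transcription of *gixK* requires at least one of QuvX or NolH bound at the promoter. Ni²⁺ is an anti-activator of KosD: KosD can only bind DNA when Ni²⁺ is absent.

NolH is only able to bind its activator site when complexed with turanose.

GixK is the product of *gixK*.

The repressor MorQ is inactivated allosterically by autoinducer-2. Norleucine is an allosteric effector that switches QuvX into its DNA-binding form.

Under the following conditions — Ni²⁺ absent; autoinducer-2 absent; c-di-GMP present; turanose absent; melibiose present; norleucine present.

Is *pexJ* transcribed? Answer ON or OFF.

OFF

Autoinducer-2 is absent, so MorQ is active.
c-di-GMP is present, so UlmS is inactive.
Norleucine is present, so QuvX is active.
Turanose is absent, so NolH is inactive.
Activator QuvX is present, so *gixK* is transcribed.
So GixK is produced and active.
No repressor is bound and GixK is active, so *zorM* is transcribed.
So ZorM is produced and active.
Ni²⁺ is absent, so KosD is active.
With repressor MorQ bound, *pexJ* is not transcribed.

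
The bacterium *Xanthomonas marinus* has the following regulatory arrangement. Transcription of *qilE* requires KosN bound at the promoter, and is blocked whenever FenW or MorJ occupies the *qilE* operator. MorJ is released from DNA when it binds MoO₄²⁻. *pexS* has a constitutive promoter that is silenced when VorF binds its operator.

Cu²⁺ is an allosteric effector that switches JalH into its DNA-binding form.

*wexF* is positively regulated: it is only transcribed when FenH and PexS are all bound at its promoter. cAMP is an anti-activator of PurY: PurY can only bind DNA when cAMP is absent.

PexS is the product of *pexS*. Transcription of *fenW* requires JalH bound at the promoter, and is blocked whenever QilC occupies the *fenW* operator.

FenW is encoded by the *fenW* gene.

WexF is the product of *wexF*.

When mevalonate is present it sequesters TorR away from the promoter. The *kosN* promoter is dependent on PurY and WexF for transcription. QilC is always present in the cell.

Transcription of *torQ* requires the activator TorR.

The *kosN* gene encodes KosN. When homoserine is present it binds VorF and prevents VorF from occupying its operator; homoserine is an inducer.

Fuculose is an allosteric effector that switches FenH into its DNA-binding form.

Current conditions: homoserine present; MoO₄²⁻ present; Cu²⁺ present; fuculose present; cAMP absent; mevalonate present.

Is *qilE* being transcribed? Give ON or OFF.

ON

Cu²⁺ is present, so JalH is active.
QilC is produced constitutively and is active.
With repressor QilC bound, *fenW* is not transcribed.
So FenW is not produced.
cAMP is absent, so PurY is active.
Fuculose is present, so FenH is active.
Homoserine is present, so VorF is inactive.
With no repressor bound, *pexS* is transcribed.
So PexS is produced and active.
No repressor is bound and FenH and PexS are active, so *wexF* is transcribed.
So WexF is produced and active.
No repressor is bound and PurY and WexF are active, so *kosN* is transcribed.
So KosN is produced and active.
MoO₄²⁻ is present, so MorJ is inactive.
No repressor is bound and KosN is active, so *qilE* is transcribed.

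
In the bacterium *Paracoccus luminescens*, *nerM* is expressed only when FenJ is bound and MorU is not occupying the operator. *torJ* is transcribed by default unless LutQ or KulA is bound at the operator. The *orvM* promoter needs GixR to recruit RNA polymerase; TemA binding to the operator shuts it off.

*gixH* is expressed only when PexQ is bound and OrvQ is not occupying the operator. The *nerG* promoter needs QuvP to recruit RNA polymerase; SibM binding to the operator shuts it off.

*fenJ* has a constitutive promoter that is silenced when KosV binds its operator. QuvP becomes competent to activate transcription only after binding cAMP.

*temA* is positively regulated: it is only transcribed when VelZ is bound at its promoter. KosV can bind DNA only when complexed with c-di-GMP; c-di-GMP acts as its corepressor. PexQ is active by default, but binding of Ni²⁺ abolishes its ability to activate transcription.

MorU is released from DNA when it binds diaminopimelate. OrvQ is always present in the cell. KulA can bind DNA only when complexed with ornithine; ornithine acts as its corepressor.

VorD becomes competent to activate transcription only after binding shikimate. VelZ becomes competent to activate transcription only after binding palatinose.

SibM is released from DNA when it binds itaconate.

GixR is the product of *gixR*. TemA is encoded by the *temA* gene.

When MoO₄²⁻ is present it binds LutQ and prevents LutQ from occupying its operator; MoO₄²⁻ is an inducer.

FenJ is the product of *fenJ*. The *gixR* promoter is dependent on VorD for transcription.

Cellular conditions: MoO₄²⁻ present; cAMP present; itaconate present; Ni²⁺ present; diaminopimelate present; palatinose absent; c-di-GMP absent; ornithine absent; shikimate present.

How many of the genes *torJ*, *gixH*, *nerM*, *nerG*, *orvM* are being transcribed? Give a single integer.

4

MoO₄²⁻ is present, so LutQ is inactive.
Ornithine is absent, so KulA is inactive.
With no repressor bound, *torJ* is transcribed.
→ *torJ* is ON.
OrvQ is produced constitutively and is active.
Ni²⁺ is present, so PexQ is inactive.
With repressor OrvQ bound, *gixH* is not transcribed.
→ *gixH* is OFF.
c-di-GMP is absent, so KosV is inactive.
With no repressor bound, *fenJ* is transcribed.
So FenJ is produced and active.
Diaminopimelate is present, so MorU is inactive.
No repressor is bound and FenJ is active, so *nerM* is transcribed.
→ *nerM* is ON.
cAMP is present, so QuvP is active.
Itaconate is present, so SibM is inactive.
No repressor is bound and QuvP is active, so *nerG* is transcribed.
→ *nerG* is ON.
Shikimate is present, so VorD is active.
No repressor is bound and VorD is active, so *gixR* is transcribed.
So GixR is produced and active.
Palatinose is absent, so VelZ is inactive.
Required activator VelZ is absent, so *temA* is not transcribed.
So TemA is not produced.
No repressor is bound and GixR is active, so *orvM* is transcribed.
→ *orvM* is ON.
4 of the 5 genes are transcribed.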